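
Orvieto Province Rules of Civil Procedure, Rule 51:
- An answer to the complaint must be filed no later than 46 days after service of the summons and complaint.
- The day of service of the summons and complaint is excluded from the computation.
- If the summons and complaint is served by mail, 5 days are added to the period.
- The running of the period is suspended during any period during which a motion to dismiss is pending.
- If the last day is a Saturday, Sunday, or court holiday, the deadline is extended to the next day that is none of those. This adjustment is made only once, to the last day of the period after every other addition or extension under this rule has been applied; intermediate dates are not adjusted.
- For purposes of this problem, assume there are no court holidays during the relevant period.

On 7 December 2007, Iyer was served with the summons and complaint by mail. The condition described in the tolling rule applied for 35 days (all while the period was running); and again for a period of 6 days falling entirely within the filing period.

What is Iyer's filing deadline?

March 10, 2008

46 days after 7 December 2007 is January 22, 2008.
Service was by mail, adding 5 days: January 22, 2008 + 5 days = January 27, 2008.
Tolling adds 35 days: January 27, 2008 + 35 days = March 2, 2008.
Tolling adds 6 days: March 2, 2008 + 6 days = March 8, 2008.
March 8, 2008 is Saturday; March 9, 2008 is Sunday. The next qualifying day is March 10, 2008.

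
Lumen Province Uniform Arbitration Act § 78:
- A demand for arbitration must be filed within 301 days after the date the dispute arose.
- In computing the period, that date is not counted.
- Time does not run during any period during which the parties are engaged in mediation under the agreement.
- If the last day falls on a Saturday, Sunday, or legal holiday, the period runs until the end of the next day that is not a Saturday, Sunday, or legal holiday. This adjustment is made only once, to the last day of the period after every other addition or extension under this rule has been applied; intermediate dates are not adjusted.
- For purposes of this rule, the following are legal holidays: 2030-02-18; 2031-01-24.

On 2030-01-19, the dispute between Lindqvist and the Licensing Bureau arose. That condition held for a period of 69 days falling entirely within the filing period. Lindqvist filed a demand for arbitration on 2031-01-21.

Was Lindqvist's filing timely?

Yes

301 days after 2030-01-19 is November 16, 2030.
Tolling adds 69 days: November 16, 2030 + 69 days = January 24, 2031.
January 24, 2031 is a listed holiday; January 25, 2031 is Saturday; January 26, 2031 is Sunday. The next qualifying day is January 27, 2031.
The deadline is January 27, 2031; the filing on January 21, 2031 is on or before that date.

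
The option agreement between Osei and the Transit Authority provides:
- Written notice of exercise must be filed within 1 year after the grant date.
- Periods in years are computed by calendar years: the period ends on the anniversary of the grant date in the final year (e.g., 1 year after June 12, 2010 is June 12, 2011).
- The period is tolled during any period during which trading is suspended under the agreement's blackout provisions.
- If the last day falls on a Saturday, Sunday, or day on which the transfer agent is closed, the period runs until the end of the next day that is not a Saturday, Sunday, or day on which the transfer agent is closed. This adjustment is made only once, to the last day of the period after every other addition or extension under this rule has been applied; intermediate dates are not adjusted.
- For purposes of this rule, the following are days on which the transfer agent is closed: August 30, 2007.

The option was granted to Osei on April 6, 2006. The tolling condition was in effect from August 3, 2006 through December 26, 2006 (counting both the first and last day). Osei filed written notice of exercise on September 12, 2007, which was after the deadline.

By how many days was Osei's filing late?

12 days

1 year after April 6, 2006 is April 6, 2007.
From August 3, 2006 through December 26, 2006 inclusive is 146 days; tolling adds 146 days: April 6, 2007 + 146 days = August 30, 2007.
August 30, 2007 is a listed holiday. The next qualifying day is August 31, 2007.
The deadline is August 31, 2007; from August 31, 2007 to September 12, 2007 is 12 days.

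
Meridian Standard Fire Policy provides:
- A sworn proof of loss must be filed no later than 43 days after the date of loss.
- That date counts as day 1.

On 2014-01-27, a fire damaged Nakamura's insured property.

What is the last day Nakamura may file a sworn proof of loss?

March 10, 2014

Counting 2014-01-27 as day 1, day 43 is March 10, 2014.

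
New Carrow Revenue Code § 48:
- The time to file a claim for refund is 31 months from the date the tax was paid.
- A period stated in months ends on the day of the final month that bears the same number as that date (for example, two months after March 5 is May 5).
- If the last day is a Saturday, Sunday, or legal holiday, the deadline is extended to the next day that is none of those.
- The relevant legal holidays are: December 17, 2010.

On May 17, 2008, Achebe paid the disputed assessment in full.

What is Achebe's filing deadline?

31 months after May 17, 2008 is December 17, 2010.
December 17, 2010 is a listed holiday; December 18, 2010 is Saturday; December 19, 2010 is Sunday. The next qualifying day is December 20, 2010.

December 20, 2010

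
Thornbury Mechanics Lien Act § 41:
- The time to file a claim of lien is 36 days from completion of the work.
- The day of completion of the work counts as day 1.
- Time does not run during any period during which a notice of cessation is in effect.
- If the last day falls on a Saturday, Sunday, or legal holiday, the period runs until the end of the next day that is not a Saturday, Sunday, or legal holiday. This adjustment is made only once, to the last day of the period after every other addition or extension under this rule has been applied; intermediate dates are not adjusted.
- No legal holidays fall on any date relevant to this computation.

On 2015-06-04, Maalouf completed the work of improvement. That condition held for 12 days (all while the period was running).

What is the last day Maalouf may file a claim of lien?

July 21, 2015

Counting 2015-06-04 as day 1, day 36 is July 9, 2015.
Tolling adds 12 days: July 9, 2015 + 12 days = July 21, 2015.
July 21, 2015 is a Tuesday and not a legal holiday, so no extension applies.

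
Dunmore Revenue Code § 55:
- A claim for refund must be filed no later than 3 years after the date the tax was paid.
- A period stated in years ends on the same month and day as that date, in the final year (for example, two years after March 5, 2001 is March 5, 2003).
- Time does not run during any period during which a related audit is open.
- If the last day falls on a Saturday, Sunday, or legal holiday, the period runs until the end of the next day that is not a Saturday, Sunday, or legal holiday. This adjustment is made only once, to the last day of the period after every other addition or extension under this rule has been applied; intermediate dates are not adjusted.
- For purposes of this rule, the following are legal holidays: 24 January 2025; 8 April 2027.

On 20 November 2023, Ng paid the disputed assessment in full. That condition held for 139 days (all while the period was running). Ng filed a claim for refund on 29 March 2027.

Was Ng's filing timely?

Yes

3 years after 20 November 2023 is November 20, 2026.
Tolling adds 139 days: November 20, 2026 + 139 days = April 8, 2027.
April 8, 2027 is a listed holiday. The next qualifying day is April 9, 2027.
The deadline is April 9, 2027; the filing on March 29, 2027 is on or before that date.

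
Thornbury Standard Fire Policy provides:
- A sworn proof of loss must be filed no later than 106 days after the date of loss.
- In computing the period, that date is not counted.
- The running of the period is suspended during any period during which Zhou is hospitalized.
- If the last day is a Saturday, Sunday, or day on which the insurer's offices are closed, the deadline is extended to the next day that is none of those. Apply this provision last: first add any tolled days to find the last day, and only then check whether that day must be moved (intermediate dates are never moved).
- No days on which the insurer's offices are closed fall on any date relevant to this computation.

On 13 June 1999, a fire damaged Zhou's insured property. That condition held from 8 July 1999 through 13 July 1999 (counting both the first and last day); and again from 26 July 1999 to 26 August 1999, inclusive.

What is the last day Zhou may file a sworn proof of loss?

November 4, 1999

106 days after 13 June 1999 is September 27, 1999.
From July 8, 1999 through July 13, 1999 inclusive is 6 days; tolling adds 6 days: September 27, 1999 + 6 days = October 3, 1999.
From July 26, 1999 through August 26, 1999 inclusive is 32 days; tolling adds 32 days: October 3, 1999 + 32 days = November 4, 1999.
November 4, 1999 is a Thursday and not a day on which the insurer's offices are closed, so no extension applies.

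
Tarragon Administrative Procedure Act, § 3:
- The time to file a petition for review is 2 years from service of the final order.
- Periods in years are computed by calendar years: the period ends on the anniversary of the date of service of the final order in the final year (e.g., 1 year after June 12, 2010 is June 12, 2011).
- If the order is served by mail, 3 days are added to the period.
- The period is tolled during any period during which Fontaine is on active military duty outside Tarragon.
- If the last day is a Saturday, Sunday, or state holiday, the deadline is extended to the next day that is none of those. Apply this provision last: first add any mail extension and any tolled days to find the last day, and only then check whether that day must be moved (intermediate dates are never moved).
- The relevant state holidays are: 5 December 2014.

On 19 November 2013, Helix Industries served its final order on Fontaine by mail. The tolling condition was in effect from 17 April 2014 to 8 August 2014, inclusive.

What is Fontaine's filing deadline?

March 15, 2016

2 years after 19 November 2013 is November 19, 2015.
Service was by mail, adding 3 days: November 19, 2015 + 3 days = November 22, 2015.
From April 17, 2014 through August 8, 2014 inclusive is 114 days; tolling adds 114 days: November 22, 2015 + 114 days = March 15, 2016.
March 15, 2016 is a Tuesday and not a state holiday, so no extension applies.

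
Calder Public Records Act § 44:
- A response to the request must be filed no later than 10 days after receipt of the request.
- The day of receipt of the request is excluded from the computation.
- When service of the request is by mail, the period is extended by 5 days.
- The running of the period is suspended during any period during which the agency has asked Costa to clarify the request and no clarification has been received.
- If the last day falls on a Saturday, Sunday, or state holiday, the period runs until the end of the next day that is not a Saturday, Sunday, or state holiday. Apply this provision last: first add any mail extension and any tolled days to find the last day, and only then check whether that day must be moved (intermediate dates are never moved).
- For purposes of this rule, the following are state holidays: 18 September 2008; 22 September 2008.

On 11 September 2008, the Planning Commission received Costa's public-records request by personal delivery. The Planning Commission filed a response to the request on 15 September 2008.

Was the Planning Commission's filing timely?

10 days after 11 September 2008 is September 21, 2008.
Service was not by mail, so no mail extension applies.
September 21, 2008 is Sunday; September 22, 2008 is a listed holiday. The next qualifying day is September 23, 2008.
The deadline is September 23, 2008; the filing on September 15, 2008 is on or before that date.

Yes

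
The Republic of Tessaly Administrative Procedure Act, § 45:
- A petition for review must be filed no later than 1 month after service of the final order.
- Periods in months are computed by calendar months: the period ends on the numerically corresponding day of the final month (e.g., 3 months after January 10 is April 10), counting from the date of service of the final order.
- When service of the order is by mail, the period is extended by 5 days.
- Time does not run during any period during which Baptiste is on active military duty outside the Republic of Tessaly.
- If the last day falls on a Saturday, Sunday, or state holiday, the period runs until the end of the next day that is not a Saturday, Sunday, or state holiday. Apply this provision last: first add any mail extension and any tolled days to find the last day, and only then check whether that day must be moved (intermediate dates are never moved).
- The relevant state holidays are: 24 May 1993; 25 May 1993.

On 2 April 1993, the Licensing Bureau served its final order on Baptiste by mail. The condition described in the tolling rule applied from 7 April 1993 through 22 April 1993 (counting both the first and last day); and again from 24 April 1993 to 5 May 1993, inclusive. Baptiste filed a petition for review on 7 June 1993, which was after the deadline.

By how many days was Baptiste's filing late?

3 days

1 month after 2 April 1993 is May 2, 1993.
Service was by mail, adding 5 days: May 2, 1993 + 5 days = May 7, 1993.
From April 7, 1993 through April 22, 1993 inclusive is 16 days; tolling adds 16 days: May 7, 1993 + 16 days = May 23, 1993.
From April 24, 1993 through May 5, 1993 inclusive is 12 days; tolling adds 12 days: May 23, 1993 + 12 days = June 4, 1993.
June 4, 1993 is a Friday and not a state holiday, so no extension applies.
The deadline is June 4, 1993; from June 4, 1993 to June 7, 1993 is 3 days.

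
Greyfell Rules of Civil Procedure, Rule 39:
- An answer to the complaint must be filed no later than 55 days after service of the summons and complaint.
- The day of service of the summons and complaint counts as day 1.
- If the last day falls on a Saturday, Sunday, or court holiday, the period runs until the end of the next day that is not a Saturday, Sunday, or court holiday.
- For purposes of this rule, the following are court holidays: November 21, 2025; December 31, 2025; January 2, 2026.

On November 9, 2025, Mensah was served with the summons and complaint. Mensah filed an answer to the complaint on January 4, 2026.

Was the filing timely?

Yes

Counting November 9, 2025 as day 1, day 55 is January 2, 2026.
January 2, 2026 is a listed holiday; January 3, 2026 is Saturday; January 4, 2026 is Sunday. The next qualifying day is January 5, 2026.
The deadline is January 5, 2026; the filing on January 4, 2026 is on or before that date.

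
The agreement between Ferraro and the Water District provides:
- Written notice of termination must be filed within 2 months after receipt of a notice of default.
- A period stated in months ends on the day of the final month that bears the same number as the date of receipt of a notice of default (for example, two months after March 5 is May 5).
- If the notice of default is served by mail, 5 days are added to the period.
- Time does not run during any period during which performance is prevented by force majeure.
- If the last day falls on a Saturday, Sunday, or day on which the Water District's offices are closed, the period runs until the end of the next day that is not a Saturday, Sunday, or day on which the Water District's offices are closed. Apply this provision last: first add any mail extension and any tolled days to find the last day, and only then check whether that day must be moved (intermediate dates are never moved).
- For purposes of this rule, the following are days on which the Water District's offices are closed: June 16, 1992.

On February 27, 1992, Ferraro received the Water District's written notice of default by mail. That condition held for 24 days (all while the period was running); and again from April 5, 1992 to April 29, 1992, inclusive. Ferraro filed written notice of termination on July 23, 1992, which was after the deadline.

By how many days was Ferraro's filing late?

2 months after February 27, 1992 is April 27, 1992.
Service was by mail, adding 5 days: April 27, 1992 + 5 days = May 2, 1992.
Tolling adds 24 days: May 2, 1992 + 24 days = May 26, 1992.
From April 5, 1992 through April 29, 1992 inclusive is 25 days; tolling adds 25 days: May 26, 1992 + 25 days = June 20, 1992.
June 20, 1992 is Saturday; June 21, 1992 is Sunday. The next qualifying day is June 22, 1992.
The deadline is June 22, 1992; from June 22, 1992 to July 23, 1992 is 31 days.

31 days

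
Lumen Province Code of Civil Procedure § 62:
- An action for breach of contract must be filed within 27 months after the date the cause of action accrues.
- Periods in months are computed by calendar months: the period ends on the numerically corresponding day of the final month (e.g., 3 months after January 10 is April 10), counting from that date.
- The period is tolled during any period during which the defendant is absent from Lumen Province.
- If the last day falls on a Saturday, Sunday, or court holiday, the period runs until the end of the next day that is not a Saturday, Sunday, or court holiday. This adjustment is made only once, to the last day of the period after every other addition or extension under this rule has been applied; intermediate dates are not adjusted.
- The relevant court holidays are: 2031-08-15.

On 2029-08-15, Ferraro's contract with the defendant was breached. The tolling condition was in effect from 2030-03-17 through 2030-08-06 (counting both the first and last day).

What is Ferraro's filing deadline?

27 months after 2029-08-15 is November 15, 2031.
From March 17, 2030 through August 6, 2030 inclusive is 143 days; tolling adds 143 days: November 15, 2031 + 143 days = April 6, 2032.
April 6, 2032 is a Tuesday and not a court holiday, so no extension applies.

April 6, 2032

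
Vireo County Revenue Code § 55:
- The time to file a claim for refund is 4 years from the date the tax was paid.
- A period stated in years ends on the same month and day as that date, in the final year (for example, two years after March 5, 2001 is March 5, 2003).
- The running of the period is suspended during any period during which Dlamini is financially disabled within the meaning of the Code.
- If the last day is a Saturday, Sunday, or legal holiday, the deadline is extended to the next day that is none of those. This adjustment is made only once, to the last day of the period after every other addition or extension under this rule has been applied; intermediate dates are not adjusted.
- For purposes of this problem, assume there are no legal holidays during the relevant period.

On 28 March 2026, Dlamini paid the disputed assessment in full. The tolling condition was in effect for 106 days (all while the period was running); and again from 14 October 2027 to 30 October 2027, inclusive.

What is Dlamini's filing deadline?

4 years after 28 March 2026 is March 28, 2030.
Tolling adds 106 days: March 28, 2030 + 106 days = July 12, 2030.
From October 14, 2027 through October 30, 2027 inclusive is 17 days; tolling adds 17 days: July 12, 2030 + 17 days = July 29, 2030.
July 29, 2030 is a Monday and not a legal holiday, so no extension applies.

July 29, 2030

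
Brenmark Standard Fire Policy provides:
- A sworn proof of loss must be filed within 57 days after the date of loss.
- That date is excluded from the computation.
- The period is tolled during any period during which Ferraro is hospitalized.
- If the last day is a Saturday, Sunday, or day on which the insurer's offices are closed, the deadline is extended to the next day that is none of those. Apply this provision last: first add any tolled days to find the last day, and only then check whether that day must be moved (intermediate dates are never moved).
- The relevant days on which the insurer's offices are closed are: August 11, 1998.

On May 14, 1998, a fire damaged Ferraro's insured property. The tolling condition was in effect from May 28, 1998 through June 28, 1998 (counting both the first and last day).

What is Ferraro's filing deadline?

August 12, 1998

57 days after May 14, 1998 is July 10, 1998.
From May 28, 1998 through June 28, 1998 inclusive is 32 days; tolling adds 32 days: July 10, 1998 + 32 days = August 11, 1998.
August 11, 1998 is a listed holiday. The next qualifying day is August 12, 1998.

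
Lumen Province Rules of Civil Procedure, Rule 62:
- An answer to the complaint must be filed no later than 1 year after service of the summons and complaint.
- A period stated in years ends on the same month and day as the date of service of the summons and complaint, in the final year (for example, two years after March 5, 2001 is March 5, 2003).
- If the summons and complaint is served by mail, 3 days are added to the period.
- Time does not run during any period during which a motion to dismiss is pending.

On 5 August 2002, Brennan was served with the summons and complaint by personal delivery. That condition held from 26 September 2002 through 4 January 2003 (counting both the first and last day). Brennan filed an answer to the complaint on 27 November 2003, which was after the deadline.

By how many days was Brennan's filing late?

1 year after 5 August 2002 is August 5, 2003.
Service was not by mail, so no mail extension applies.
From September 26, 2002 through January 4, 2003 inclusive is 101 days; tolling adds 101 days: August 5, 2003 + 101 days = November 14, 2003.
The deadline is November 14, 2003; from November 14, 2003 to November 27, 2003 is 13 days.

13 days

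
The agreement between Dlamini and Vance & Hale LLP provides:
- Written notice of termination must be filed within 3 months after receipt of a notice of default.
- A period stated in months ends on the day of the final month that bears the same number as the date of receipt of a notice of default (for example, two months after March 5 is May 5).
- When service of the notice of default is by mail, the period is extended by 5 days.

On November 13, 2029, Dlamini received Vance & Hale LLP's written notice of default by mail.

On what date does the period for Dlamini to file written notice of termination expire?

February 18, 2030

3 months after November 13, 2029 is February 13, 2030.
Service was by mail, adding 5 days: February 13, 2030 + 5 days = February 18, 2030.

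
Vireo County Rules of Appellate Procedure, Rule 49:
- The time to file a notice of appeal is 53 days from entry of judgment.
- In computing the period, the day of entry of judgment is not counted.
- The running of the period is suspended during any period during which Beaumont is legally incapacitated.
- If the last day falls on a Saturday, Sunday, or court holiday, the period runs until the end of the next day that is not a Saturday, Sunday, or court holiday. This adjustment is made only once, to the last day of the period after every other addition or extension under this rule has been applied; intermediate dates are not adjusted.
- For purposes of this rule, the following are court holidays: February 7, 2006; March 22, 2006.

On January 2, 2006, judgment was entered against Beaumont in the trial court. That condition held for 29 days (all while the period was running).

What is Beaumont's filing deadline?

March 27, 2006

53 days after January 2, 2006 is February 24, 2006.
Tolling adds 29 days: February 24, 2006 + 29 days = March 25, 2006.
March 25, 2006 is Saturday; March 26, 2006 is Sunday. The next qualifying day is March 27, 2006.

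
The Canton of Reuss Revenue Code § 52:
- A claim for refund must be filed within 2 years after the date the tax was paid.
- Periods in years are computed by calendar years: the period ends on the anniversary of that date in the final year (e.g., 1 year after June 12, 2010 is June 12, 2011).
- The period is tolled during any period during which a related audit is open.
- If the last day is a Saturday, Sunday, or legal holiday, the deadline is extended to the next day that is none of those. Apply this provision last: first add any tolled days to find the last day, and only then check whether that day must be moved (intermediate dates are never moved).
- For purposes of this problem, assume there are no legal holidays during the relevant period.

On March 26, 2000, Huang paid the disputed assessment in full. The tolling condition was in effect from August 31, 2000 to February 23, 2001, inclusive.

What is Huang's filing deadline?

September 19, 2002

2 years after March 26, 2000 is March 26, 2002.
From August 31, 2000 through February 23, 2001 inclusive is 177 days; tolling adds 177 days: March 26, 2002 + 177 days = September 19, 2002.
September 19, 2002 is a Thursday and not a legal holiday, so no extension applies.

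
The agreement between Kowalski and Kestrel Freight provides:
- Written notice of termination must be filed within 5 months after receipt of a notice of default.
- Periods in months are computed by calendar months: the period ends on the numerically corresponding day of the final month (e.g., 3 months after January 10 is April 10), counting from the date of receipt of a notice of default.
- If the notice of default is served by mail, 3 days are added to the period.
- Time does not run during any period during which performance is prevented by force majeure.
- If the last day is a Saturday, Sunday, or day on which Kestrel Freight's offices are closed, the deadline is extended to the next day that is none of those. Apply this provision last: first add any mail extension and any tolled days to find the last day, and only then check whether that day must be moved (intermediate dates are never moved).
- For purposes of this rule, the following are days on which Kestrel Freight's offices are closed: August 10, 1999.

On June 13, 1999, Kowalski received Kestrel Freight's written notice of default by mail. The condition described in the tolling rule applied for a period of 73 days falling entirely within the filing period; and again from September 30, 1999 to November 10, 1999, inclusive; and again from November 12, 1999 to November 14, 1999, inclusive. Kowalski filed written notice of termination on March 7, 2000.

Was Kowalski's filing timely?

5 months after June 13, 1999 is November 13, 1999.
Service was by mail, adding 3 days: November 13, 1999 + 3 days = November 16, 1999.
Tolling adds 73 days: November 16, 1999 + 73 days = January 28, 2000.
From September 30, 1999 through November 10, 1999 inclusive is 42 days; tolling adds 42 days: January 28, 2000 + 42 days = March 10, 2000.
From November 12, 1999 through November 14, 1999 inclusive is 3 days; tolling adds 3 days: March 10, 2000 + 3 days = March 13, 2000.
March 13, 2000 is a Monday and not a day on which Kestrel Freight's offices are closed, so no extension applies.
The deadline is March 13, 2000; the filing on March 7, 2000 is on or before that date.

Yes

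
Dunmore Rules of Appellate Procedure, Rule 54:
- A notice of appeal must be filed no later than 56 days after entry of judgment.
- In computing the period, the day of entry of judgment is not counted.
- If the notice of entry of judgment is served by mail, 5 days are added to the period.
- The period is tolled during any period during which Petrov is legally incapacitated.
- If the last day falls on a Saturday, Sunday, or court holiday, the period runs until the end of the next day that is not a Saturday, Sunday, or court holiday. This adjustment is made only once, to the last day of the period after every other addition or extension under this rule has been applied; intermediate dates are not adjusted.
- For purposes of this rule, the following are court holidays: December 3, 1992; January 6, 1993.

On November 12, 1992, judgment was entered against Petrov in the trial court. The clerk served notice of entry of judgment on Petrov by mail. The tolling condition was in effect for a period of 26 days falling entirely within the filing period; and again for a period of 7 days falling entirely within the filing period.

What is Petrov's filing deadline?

56 days after November 12, 1992 is January 7, 1993.
Service was by mail, adding 5 days: January 7, 1993 + 5 days = January 12, 1993.
Tolling adds 26 days: January 12, 1993 + 26 days = February 7, 1993.
Tolling adds 7 days: February 7, 1993 + 7 days = February 14, 1993.
February 14, 1993 is Sunday. The next qualifying day is February 15, 1993.

February 15, 1993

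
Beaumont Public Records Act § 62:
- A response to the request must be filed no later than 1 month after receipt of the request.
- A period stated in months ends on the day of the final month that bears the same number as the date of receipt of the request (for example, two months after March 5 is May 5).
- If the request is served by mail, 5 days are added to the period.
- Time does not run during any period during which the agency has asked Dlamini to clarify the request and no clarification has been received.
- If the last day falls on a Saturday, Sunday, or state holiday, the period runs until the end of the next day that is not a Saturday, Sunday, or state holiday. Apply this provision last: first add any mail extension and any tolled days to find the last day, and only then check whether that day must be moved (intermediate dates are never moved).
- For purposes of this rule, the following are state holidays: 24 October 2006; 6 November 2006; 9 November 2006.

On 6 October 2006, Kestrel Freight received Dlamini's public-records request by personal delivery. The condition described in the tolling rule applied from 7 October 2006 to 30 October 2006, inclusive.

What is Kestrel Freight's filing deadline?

November 30, 2006

1 month after 6 October 2006 is November 6, 2006.
Service was not by mail, so no mail extension applies.
From October 7, 2006 through October 30, 2006 inclusive is 24 days; tolling adds 24 days: November 6, 2006 + 24 days = November 30, 2006.
November 30, 2006 is a Thursday and not a state holiday, so no extension applies.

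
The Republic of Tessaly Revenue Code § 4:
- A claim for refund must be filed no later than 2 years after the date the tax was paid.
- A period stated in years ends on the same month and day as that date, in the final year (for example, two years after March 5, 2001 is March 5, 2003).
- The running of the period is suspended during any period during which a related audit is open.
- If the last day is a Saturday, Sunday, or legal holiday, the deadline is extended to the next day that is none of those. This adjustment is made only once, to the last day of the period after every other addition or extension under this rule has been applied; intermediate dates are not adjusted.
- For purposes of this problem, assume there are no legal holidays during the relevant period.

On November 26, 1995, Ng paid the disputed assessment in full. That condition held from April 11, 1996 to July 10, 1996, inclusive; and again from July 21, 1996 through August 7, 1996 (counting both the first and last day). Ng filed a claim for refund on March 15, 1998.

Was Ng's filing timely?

2 years after November 26, 1995 is November 26, 1997.
From April 11, 1996 through July 10, 1996 inclusive is 91 days; tolling adds 91 days: November 26, 1997 + 91 days = February 25, 1998.
From July 21, 1996 through August 7, 1996 inclusive is 18 days; tolling adds 18 days: February 25, 1998 + 18 days = March 15, 1998.
March 15, 1998 is Sunday. The next qualifying day is March 16, 1998.
The deadline is March 16, 1998; the filing on March 15, 1998 is on or before that date.

Yes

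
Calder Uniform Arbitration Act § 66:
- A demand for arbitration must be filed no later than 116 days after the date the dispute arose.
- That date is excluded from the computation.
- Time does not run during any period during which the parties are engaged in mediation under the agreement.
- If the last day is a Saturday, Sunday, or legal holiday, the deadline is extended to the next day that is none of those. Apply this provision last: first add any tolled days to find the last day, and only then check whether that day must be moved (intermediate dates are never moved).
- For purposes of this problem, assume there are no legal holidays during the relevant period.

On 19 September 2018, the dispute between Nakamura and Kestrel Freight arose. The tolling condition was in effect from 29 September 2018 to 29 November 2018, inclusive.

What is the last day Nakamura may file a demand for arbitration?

March 18, 2019

116 days after 19 September 2018 is January 13, 2019.
From September 29, 2018 through November 29, 2018 inclusive is 62 days; tolling adds 62 days: January 13, 2019 + 62 days = March 16, 2019.
March 16, 2019 is Saturday; March 17, 2019 is Sunday. The next qualifying day is March 18, 2019.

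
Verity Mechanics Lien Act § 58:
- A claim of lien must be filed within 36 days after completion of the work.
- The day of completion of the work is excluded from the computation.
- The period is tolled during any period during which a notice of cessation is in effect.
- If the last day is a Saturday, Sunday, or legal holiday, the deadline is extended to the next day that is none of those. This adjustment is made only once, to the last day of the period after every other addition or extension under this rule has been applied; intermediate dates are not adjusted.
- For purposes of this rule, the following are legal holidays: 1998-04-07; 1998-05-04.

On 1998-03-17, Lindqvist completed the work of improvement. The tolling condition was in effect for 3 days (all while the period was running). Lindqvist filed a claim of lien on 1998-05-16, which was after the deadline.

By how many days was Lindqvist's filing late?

36 days after 1998-03-17 is April 22, 1998.
Tolling adds 3 days: April 22, 1998 + 3 days = April 25, 1998.
April 25, 1998 is Saturday; April 26, 1998 is Sunday. The next qualifying day is April 27, 1998.
The deadline is April 27, 1998; from April 27, 1998 to May 16, 1998 is 19 days.

19 days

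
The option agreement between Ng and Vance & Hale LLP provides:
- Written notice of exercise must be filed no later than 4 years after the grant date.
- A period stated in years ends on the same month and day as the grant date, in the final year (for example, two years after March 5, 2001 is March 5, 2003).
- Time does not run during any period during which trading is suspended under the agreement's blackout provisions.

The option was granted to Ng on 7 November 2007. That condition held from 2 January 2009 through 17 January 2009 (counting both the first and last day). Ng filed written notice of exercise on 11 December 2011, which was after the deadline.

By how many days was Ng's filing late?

4 years after 7 November 2007 is November 7, 2011.
From January 2, 2009 through January 17, 2009 inclusive is 16 days; tolling adds 16 days: November 7, 2011 + 16 days = November 23, 2011.
The deadline is November 23, 2011; from November 23, 2011 to December 11, 2011 is 18 days.

18 days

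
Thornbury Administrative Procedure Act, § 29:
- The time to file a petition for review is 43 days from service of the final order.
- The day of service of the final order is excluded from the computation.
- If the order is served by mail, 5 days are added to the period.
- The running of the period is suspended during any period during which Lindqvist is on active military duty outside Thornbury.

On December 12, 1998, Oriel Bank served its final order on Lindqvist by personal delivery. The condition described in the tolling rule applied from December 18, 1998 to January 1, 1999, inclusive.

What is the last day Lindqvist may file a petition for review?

43 days after December 12, 1998 is January 24, 1999.
Service was not by mail, so no mail extension applies.
From December 18, 1998 through January 1, 1999 inclusive is 15 days; tolling adds 15 days: January 24, 1999 + 15 days = February 8, 1999.

February 8, 1999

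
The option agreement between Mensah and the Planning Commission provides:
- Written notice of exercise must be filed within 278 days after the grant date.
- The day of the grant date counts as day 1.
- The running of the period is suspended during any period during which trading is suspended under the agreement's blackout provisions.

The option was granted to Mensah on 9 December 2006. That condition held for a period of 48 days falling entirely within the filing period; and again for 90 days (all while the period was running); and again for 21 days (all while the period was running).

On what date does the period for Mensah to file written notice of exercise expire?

February 18, 2008

Counting 9 December 2006 as day 1, day 278 is September 12, 2007.
Tolling adds 48 days: September 12, 2007 + 48 days = October 30, 2007.
Tolling adds 90 days: October 30, 2007 + 90 days = January 28, 2008.
Tolling adds 21 days: January 28, 2008 + 21 days = February 18, 2008.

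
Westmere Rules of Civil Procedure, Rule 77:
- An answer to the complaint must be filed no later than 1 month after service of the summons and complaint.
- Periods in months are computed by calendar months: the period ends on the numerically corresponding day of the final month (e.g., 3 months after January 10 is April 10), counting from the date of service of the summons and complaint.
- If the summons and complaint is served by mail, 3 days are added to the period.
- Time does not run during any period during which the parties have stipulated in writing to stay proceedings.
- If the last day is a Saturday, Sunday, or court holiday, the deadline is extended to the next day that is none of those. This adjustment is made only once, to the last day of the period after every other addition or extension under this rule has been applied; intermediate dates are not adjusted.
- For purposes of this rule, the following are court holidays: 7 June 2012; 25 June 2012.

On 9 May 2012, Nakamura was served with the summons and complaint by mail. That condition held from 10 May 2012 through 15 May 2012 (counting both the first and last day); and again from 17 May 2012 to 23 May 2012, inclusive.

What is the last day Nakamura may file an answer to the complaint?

1 month after 9 May 2012 is June 9, 2012.
Service was by mail, adding 3 days: June 9, 2012 + 3 days = June 12, 2012.
From May 10, 2012 through May 15, 2012 inclusive is 6 days; tolling adds 6 days: June 12, 2012 + 6 days = June 18, 2012.
From May 17, 2012 through May 23, 2012 inclusive is 7 days; tolling adds 7 days: June 18, 2012 + 7 days = June 25, 2012.
June 25, 2012 is a listed holiday. The next qualifying day is June 26, 2012.

June 26, 2012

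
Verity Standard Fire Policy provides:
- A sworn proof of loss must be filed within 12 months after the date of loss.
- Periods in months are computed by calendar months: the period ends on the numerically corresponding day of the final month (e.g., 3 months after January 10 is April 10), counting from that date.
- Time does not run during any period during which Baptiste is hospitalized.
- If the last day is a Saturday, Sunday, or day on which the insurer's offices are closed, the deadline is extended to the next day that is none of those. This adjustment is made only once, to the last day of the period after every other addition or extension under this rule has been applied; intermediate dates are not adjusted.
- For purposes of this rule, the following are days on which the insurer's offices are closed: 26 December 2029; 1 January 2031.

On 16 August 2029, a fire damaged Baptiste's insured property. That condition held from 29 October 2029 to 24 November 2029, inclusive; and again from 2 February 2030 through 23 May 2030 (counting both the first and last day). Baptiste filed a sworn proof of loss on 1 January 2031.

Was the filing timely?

12 months after 16 August 2029 is August 16, 2030.
From October 29, 2029 through November 24, 2029 inclusive is 27 days; tolling adds 27 days: August 16, 2030 + 27 days = September 12, 2030.
From February 2, 2030 through May 23, 2030 inclusive is 111 days; tolling adds 111 days: September 12, 2030 + 111 days = January 1, 2031.
January 1, 2031 is a listed holiday. The next qualifying day is January 2, 2031.
The deadline is January 2, 2031; the filing on January 1, 2031 is on or before that date.

Yes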